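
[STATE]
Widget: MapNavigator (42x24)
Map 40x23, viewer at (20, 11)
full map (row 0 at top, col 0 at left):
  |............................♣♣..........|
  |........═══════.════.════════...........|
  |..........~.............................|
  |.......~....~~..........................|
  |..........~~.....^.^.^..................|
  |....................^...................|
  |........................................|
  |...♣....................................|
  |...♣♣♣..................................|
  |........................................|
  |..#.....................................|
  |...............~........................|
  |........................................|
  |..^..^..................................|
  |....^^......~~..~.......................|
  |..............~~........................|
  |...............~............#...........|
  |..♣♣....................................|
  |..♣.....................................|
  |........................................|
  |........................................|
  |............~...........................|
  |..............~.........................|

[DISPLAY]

                                          
 ............................♣♣.......... 
 ........═══════.════.════════........... 
 ..........~............................. 
 .......~....~~.......................... 
 ..........~~.....^.^.^.................. 
 ....................^................... 
 ........................................ 
 ...♣.................................... 
 ...♣♣♣.................................. 
 ........................................ 
 ..#..................................... 
 ...............~....@................... 
 ........................................ 
 ..^..^.................................. 
 ....^^......~~..~....................... 
 ..............~~........................ 
 ...............~............#........... 
 ..♣♣.................................... 
 ..♣..................................... 
 ........................................ 
 ........................................ 
 ............~........................... 
 ..............~......................... 


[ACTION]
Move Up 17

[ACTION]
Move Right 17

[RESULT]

                                          
                                          
                                          
                                          
                                          
                                          
                                          
                                          
                                          
                                          
                                          
                                          
............♣♣.......@..                  
════.════════...........                  
........................                  
........................                  
.^.^.^..................                  
....^...................                  
........................                  
........................                  
........................                  
........................                  
........................                  
........................                  


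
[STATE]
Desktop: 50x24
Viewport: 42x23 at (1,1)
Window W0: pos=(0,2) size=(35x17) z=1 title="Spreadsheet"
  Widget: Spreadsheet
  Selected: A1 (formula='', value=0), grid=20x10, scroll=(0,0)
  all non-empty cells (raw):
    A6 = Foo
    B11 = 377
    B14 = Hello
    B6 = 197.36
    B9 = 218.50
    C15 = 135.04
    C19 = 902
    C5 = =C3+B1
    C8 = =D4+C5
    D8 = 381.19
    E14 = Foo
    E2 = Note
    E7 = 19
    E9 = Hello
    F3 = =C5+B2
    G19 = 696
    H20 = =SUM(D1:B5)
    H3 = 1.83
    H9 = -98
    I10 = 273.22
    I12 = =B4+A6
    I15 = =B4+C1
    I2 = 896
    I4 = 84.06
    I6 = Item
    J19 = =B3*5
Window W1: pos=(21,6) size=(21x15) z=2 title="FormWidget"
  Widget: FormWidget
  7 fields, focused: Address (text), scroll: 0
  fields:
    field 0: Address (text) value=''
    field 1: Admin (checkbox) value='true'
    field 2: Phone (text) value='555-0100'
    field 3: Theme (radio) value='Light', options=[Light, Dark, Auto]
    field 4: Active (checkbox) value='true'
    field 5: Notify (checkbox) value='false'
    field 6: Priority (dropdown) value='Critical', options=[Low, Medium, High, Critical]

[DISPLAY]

                                          
━━━━━━━━━━━━━━━━━━━━━━━━━━━━━━━━━┓        
 Spreadsheet                     ┃        
─────────────────────────────────┨        
A1:                              ┃        
       A       B    ┏━━━━━━━━━━━━━━━━━━━┓ 
--------------------┃ FormWidget        ┃ 
  1      [0]       0┠───────────────────┨ 
  2        0       0┃> Address:    [   ]┃ 
  3        0       0┃  Admin:      [x]  ┃ 
  4        0       0┃  Phone:      [555]┃ 
  5        0       0┃  Theme:      (●) L┃ 
  6 Foo       197.36┃  Active:     [x]  ┃ 
  7        0       0┃  Notify:     [ ]  ┃ 
  8        0       0┃  Priority:   [Cr▼]┃ 
  9        0  218.50┃                   ┃ 
 10        0       0┃                   ┃ 
━━━━━━━━━━━━━━━━━━━━┃                   ┃ 
                    ┃                   ┃ 
                    ┗━━━━━━━━━━━━━━━━━━━┛ 
                                          
                                          
                                          


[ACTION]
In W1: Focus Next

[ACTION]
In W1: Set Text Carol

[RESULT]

                                          
━━━━━━━━━━━━━━━━━━━━━━━━━━━━━━━━━┓        
 Spreadsheet                     ┃        
─────────────────────────────────┨        
A1:                              ┃        
       A       B    ┏━━━━━━━━━━━━━━━━━━━┓ 
--------------------┃ FormWidget        ┃ 
  1      [0]       0┠───────────────────┨ 
  2        0       0┃  Address:    [   ]┃ 
  3        0       0┃> Admin:      [x]  ┃ 
  4        0       0┃  Phone:      [555]┃ 
  5        0       0┃  Theme:      (●) L┃ 
  6 Foo       197.36┃  Active:     [x]  ┃ 
  7        0       0┃  Notify:     [ ]  ┃ 
  8        0       0┃  Priority:   [Cr▼]┃ 
  9        0  218.50┃                   ┃ 
 10        0       0┃                   ┃ 
━━━━━━━━━━━━━━━━━━━━┃                   ┃ 
                    ┃                   ┃ 
                    ┗━━━━━━━━━━━━━━━━━━━┛ 
                                          
                                          
                                          


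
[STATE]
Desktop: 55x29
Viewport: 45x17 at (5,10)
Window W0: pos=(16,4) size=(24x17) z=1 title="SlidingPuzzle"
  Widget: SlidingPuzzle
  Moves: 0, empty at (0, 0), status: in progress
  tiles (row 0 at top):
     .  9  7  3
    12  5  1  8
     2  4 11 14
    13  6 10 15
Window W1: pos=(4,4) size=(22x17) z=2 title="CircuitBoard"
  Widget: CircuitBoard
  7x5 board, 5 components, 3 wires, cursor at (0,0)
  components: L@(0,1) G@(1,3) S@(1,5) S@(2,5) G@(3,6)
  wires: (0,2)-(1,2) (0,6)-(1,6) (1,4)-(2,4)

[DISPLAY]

1           ·   G   ┃ │  1 │  8 │ ┃          
                    ┃─┼────┼────┤ ┃          
2                   ┃ │ 11 │ 14 │ ┃          
                    ┃─┼────┼────┤ ┃          
3                   ┃ │ 10 │ 15 │ ┃          
                    ┃─┴────┴────┘ ┃          
4                   ┃             ┃          
Cursor: (0,0)       ┃             ┃          
                    ┃             ┃          
                    ┃             ┃          
━━━━━━━━━━━━━━━━━━━━┛━━━━━━━━━━━━━┛          
                                             
                                             
                                             
                                             
                                             
                                             


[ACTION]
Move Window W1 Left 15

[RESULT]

        ·   G   ┃│  5 │  1 │  8 │ ┃          
                ┃┼────┼────┼────┤ ┃          
                ┃│  4 │ 11 │ 14 │ ┃          
                ┃┼────┼────┼────┤ ┃          
                ┃│  6 │ 10 │ 15 │ ┃          
                ┃┴────┴────┴────┘ ┃          
                ┃: 0              ┃          
or: (0,0)       ┃                 ┃          
                ┃                 ┃          
                ┃                 ┃          
━━━━━━━━━━━━━━━━┛━━━━━━━━━━━━━━━━━┛          
                                             
                                             
                                             
                                             
                                             
                                             


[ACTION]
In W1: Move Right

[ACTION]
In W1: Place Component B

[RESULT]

        ·   G   ┃│  5 │  1 │  8 │ ┃          
                ┃┼────┼────┼────┤ ┃          
                ┃│  4 │ 11 │ 14 │ ┃          
                ┃┼────┼────┼────┤ ┃          
                ┃│  6 │ 10 │ 15 │ ┃          
                ┃┴────┴────┴────┘ ┃          
                ┃: 0              ┃          
or: (0,1)       ┃                 ┃          
                ┃                 ┃          
                ┃                 ┃          
━━━━━━━━━━━━━━━━┛━━━━━━━━━━━━━━━━━┛          
                                             
                                             
                                             
                                             
                                             
                                             


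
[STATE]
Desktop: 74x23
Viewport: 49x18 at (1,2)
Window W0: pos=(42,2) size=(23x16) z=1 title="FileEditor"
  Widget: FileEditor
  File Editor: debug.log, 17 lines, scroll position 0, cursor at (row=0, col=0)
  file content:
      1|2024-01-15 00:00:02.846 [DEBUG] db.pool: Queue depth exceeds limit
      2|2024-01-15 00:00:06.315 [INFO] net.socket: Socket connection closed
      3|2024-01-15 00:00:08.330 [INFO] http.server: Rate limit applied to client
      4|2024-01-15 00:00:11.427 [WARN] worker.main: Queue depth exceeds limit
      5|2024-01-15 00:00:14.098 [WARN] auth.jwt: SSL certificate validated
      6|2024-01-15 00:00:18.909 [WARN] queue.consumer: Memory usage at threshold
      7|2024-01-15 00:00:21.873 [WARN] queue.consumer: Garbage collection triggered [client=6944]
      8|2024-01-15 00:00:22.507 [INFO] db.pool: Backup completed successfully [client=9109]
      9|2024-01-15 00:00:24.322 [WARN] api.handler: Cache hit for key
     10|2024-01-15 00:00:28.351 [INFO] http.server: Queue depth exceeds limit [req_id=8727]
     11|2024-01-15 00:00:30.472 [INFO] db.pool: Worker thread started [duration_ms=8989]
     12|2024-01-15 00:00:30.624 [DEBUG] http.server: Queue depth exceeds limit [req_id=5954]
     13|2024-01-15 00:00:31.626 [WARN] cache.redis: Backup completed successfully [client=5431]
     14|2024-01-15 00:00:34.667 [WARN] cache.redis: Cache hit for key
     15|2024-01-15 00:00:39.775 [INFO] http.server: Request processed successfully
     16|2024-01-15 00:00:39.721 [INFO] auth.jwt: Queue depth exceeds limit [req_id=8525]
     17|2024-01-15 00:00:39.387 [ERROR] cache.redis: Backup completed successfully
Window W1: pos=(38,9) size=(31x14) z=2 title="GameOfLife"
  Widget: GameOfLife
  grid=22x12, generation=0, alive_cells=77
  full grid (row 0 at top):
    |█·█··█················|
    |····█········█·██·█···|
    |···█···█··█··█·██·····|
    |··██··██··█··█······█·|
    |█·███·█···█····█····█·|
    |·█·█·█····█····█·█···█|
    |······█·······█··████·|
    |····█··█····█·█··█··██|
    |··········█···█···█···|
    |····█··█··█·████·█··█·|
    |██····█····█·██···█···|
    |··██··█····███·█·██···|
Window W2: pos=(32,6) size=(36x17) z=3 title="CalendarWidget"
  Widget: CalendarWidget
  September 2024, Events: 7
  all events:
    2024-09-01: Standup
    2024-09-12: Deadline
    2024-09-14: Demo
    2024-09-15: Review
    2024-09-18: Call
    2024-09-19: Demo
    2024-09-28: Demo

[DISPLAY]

                                         ┏━━━━━━━
                                         ┃ FileEd
                                         ┠───────
                                         ┃█024-01
                               ┏━━━━━━━━━━━━━━━━━
                               ┃ CalendarWidget  
                               ┠─────────────────
                               ┃          Septemb
                               ┃Mo Tu We Th Fr Sa
                               ┃                 
                               ┃ 2  3  4  5  6  7
                               ┃ 9 10 11 12* 13 1
                               ┃16 17 18* 19* 20 
                               ┃23 24 25 26 27 28
                               ┃30               
                               ┃                 
                               ┃                 
                               ┃                 


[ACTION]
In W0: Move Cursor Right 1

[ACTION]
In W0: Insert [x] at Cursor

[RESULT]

                                         ┏━━━━━━━
                                         ┃ FileEd
                                         ┠───────
                                         ┃2x█24-0
                               ┏━━━━━━━━━━━━━━━━━
                               ┃ CalendarWidget  
                               ┠─────────────────
                               ┃          Septemb
                               ┃Mo Tu We Th Fr Sa
                               ┃                 
                               ┃ 2  3  4  5  6  7
                               ┃ 9 10 11 12* 13 1
                               ┃16 17 18* 19* 20 
                               ┃23 24 25 26 27 28
                               ┃30               
                               ┃                 
                               ┃                 
                               ┃                 


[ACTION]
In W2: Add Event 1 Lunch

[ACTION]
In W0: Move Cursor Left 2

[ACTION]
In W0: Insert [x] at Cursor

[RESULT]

                                         ┏━━━━━━━
                                         ┃ FileEd
                                         ┠───────
                                         ┃x█x024-
                               ┏━━━━━━━━━━━━━━━━━
                               ┃ CalendarWidget  
                               ┠─────────────────
                               ┃          Septemb
                               ┃Mo Tu We Th Fr Sa
                               ┃                 
                               ┃ 2  3  4  5  6  7
                               ┃ 9 10 11 12* 13 1
                               ┃16 17 18* 19* 20 
                               ┃23 24 25 26 27 28
                               ┃30               
                               ┃                 
                               ┃                 
                               ┃                 


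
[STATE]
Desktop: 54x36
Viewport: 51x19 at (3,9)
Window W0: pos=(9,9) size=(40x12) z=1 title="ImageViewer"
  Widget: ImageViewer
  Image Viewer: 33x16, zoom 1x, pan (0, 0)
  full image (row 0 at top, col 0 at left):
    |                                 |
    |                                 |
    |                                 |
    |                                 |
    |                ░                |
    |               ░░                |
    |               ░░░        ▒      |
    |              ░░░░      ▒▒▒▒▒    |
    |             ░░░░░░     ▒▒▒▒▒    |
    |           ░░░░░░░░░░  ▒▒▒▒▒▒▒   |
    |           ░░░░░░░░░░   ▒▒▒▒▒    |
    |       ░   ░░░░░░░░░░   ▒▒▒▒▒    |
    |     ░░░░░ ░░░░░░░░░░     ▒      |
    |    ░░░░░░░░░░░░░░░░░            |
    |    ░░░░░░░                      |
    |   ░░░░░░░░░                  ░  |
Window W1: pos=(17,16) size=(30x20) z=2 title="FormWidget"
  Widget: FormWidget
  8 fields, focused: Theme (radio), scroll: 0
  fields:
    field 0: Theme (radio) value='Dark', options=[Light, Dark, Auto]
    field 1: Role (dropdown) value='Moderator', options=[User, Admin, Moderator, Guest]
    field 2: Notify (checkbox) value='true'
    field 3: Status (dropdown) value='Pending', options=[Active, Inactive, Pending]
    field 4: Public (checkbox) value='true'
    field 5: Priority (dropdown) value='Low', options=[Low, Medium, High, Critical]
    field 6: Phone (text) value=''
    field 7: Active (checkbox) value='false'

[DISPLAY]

      ┏━━━━━━━━━━━━━━━━━━━━━━━━━━━━━━━━━━━━━━┓     
      ┃ ImageViewer                          ┃     
      ┠──────────────────────────────────────┨     
      ┃                                      ┃     
      ┃                                      ┃     
      ┃                                      ┃     
      ┃                                      ┃     
      ┃       ┏━━━━━━━━━━━━━━━━━━━━━━━━━━━━┓ ┃     
      ┃       ┃ FormWidget                 ┃ ┃     
      ┃       ┠────────────────────────────┨ ┃     
      ┃       ┃> Theme:      ( ) Light  (●)┃ ┃     
      ┗━━━━━━━┃  Role:       [Moderator  ▼]┃━┛     
              ┃  Notify:     [x]           ┃       
              ┃  Status:     [Pending    ▼]┃       
              ┃  Public:     [x]           ┃       
              ┃  Priority:   [Low        ▼]┃       
              ┃  Phone:      [            ]┃       
              ┃  Active:     [ ]           ┃       
              ┃                            ┃       


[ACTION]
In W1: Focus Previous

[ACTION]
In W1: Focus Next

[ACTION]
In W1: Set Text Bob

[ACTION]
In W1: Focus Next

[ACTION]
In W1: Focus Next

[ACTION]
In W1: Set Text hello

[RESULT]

      ┏━━━━━━━━━━━━━━━━━━━━━━━━━━━━━━━━━━━━━━┓     
      ┃ ImageViewer                          ┃     
      ┠──────────────────────────────────────┨     
      ┃                                      ┃     
      ┃                                      ┃     
      ┃                                      ┃     
      ┃                                      ┃     
      ┃       ┏━━━━━━━━━━━━━━━━━━━━━━━━━━━━┓ ┃     
      ┃       ┃ FormWidget                 ┃ ┃     
      ┃       ┠────────────────────────────┨ ┃     
      ┃       ┃  Theme:      ( ) Light  (●)┃ ┃     
      ┗━━━━━━━┃  Role:       [Moderator  ▼]┃━┛     
              ┃> Notify:     [x]           ┃       
              ┃  Status:     [Pending    ▼]┃       
              ┃  Public:     [x]           ┃       
              ┃  Priority:   [Low        ▼]┃       
              ┃  Phone:      [            ]┃       
              ┃  Active:     [ ]           ┃       
              ┃                            ┃       


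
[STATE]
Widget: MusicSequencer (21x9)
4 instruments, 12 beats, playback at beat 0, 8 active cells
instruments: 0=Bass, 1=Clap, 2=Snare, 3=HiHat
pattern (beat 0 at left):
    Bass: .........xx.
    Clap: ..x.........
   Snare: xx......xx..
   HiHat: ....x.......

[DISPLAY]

      ▼12345678901   
  Bass·········██·   
  Clap··█·········   
 Snare██······██··   
 HiHat····█·······   
                     
                     
                     
                     


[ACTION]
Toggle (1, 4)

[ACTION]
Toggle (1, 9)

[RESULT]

      ▼12345678901   
  Bass·········██·   
  Clap··█·█····█··   
 Snare██······██··   
 HiHat····█·······   
                     
                     
                     
                     


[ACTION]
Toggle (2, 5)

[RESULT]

      ▼12345678901   
  Bass·········██·   
  Clap··█·█····█··   
 Snare██···█··██··   
 HiHat····█·······   
                     
                     
                     
                     


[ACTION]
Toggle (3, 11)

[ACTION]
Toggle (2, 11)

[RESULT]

      ▼12345678901   
  Bass·········██·   
  Clap··█·█····█··   
 Snare██···█··██·█   
 HiHat····█······█   
                     
                     
                     
                     


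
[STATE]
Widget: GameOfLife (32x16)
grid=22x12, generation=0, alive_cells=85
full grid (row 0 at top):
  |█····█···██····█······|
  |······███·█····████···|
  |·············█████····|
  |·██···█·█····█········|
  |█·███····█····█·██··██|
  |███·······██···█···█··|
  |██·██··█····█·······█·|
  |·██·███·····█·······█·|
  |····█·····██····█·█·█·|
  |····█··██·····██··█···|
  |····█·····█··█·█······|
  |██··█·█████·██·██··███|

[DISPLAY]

Gen: 0                          
█····█···██····█······          
······███·█····████···          
·············█████····          
·██···█·█····█········          
█·███····█····█·██··██          
███·······██···█···█··          
██·██··█····█·······█·          
·██·███·····█·······█·          
····█·····██····█·█·█·          
····█··██·····██··█···          
····█·····█··█·█······          
██··█·█████·██·██··███          
                                
                                
                                


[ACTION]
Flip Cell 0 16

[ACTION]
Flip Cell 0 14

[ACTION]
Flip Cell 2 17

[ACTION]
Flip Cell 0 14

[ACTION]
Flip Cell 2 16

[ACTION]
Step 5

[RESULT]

Gen: 5                          
······█·█·············          
······█████████·······          
·······████████···█···          
········██···██···█···          
········█··██·········          
··█·····█·██·██·······          
·███·········██···██··          
█·██··········██·██···          
██·············███····          
·······████·█····█····          
····███·████··█··█····          
················█·····          
                                
                                
                                


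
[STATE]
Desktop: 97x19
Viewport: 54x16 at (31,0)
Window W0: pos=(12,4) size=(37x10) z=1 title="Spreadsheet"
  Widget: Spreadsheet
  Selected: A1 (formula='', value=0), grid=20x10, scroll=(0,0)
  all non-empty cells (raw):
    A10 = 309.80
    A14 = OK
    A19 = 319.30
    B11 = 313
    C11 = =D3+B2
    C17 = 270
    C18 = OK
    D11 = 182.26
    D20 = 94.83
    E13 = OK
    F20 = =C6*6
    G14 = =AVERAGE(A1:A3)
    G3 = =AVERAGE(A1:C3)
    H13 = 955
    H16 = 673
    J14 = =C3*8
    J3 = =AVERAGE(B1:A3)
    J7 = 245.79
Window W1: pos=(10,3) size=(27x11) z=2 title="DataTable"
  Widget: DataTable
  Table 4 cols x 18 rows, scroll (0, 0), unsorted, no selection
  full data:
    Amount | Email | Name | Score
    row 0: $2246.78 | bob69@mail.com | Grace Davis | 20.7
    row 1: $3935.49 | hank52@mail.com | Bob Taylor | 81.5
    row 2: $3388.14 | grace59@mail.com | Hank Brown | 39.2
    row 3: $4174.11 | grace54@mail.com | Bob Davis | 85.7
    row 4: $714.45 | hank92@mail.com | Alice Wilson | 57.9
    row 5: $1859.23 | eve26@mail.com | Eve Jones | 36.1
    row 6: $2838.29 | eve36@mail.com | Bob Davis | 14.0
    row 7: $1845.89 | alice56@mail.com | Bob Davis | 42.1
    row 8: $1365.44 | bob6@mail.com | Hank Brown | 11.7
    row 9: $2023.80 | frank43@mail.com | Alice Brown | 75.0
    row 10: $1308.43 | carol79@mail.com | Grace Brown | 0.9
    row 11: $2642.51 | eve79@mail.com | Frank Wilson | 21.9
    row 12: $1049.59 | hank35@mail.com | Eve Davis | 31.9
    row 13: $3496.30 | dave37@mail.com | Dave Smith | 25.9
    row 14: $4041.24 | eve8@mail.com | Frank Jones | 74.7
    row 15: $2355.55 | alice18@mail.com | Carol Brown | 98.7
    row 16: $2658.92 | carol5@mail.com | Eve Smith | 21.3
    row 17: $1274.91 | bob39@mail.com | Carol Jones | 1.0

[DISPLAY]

                                                      
                                                      
                                                      
━━━━━┓                                                
     ┃━━━━━━━━━━━┓                                    
─────┨           ┃                                    
     ┃───────────┨                                    
─────┃           ┃                                    
com  ┃       D   ┃                                    
.com ┃-----------┃                                    
l.com┃   0       ┃                                    
l.com┃   0       ┃                                    
.com ┃   0       ┃                                    
━━━━━┛━━━━━━━━━━━┛                                    
                                                      
                                                      


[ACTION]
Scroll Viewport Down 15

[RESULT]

━━━━━┓                                                
     ┃━━━━━━━━━━━┓                                    
─────┨           ┃                                    
     ┃───────────┨                                    
─────┃           ┃                                    
com  ┃       D   ┃                                    
.com ┃-----------┃                                    
l.com┃   0       ┃                                    
l.com┃   0       ┃                                    
.com ┃   0       ┃                                    
━━━━━┛━━━━━━━━━━━┛                                    
                                                      
                                                      
                                                      
                                                      
                                                      


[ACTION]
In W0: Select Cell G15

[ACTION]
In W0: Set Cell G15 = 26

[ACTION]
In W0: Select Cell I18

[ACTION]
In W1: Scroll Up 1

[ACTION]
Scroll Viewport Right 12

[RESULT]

                                                      
━━━━━┓                                                
     ┃                                                
─────┨                                                
     ┃                                                
 D   ┃                                                
-----┃                                                
     ┃                                                
     ┃                                                
     ┃                                                
━━━━━┛                                                
                                                      
                                                      
                                                      
                                                      
                                                      


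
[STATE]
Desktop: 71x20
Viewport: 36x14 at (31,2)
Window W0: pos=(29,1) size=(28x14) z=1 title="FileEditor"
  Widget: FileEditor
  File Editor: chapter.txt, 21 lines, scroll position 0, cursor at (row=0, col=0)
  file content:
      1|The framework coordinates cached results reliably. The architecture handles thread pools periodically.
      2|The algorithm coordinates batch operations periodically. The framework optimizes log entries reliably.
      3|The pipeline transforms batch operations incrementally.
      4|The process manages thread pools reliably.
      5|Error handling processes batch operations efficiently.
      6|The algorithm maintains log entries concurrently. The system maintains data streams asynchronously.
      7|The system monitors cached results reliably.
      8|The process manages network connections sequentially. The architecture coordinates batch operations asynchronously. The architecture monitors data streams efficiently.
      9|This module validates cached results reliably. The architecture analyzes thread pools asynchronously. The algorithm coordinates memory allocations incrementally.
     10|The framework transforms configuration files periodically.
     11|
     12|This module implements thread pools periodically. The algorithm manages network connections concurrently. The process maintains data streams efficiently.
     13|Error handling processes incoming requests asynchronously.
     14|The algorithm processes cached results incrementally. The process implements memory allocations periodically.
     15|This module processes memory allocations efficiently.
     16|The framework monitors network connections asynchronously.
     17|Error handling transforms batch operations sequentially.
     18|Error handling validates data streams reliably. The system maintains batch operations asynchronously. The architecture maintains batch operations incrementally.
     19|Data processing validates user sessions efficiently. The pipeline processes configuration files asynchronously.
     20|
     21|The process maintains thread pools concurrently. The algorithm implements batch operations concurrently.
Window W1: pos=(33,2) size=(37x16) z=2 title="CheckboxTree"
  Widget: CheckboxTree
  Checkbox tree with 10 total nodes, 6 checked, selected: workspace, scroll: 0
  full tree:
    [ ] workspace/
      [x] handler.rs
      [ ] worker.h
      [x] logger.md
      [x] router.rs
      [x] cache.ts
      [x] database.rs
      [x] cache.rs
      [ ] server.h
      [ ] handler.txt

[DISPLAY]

Fi┏━━━━━━━━━━━━━━━━━━━━━━━━━━━━━━━━━
──┃ CheckboxTree                    
he┠─────────────────────────────────
he┃>[-] workspace/                  
he┃   [x] handler.rs                
he┃   [ ] worker.h                  
rr┃   [x] logger.md                 
he┃   [x] router.rs                 
he┃   [x] cache.ts                  
he┃   [x] database.rs               
hi┃   [x] cache.rs                  
he┃   [ ] server.h                  
━━┃   [ ] handler.txt               
  ┃                                 


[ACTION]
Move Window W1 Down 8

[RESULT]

FileEditor               ┃          
─────────────────────────┨          
he┏━━━━━━━━━━━━━━━━━━━━━━━━━━━━━━━━━
he┃ CheckboxTree                    
he┠─────────────────────────────────
he┃>[-] workspace/                  
rr┃   [x] handler.rs                
he┃   [ ] worker.h                  
he┃   [x] logger.md                 
he┃   [x] router.rs                 
hi┃   [x] cache.ts                  
he┃   [x] database.rs               
━━┃   [x] cache.rs                  
  ┃   [ ] server.h                  


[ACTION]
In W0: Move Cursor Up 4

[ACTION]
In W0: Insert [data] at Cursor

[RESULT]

FileEditor               ┃          
─────────────────────────┨          
at┏━━━━━━━━━━━━━━━━━━━━━━━━━━━━━━━━━
he┃ CheckboxTree                    
he┠─────────────────────────────────
he┃>[-] workspace/                  
rr┃   [x] handler.rs                
he┃   [ ] worker.h                  
he┃   [x] logger.md                 
he┃   [x] router.rs                 
hi┃   [x] cache.ts                  
he┃   [x] database.rs               
━━┃   [x] cache.rs                  
  ┃   [ ] server.h                  


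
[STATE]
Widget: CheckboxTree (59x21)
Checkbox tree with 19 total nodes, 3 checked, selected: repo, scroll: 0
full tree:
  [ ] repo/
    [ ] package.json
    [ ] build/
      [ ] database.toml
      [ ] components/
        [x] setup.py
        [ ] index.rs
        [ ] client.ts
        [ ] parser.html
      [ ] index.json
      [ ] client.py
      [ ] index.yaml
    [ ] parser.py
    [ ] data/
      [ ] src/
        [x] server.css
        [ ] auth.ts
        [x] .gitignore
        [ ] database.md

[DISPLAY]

>[-] repo/                                                 
   [ ] package.json                                        
   [-] build/                                              
     [ ] database.toml                                     
     [-] components/                                       
       [x] setup.py                                        
       [ ] index.rs                                        
       [ ] client.ts                                       
       [ ] parser.html                                     
     [ ] index.json                                        
     [ ] client.py                                         
     [ ] index.yaml                                        
   [ ] parser.py                                           
   [-] data/                                               
     [-] src/                                              
       [x] server.css                                      
       [ ] auth.ts                                         
       [x] .gitignore                                      
       [ ] database.md                                     
                                                           
                                                           


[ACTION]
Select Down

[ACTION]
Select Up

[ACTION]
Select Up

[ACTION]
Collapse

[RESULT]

>[-] repo/                                                 
                                                           
                                                           
                                                           
                                                           
                                                           
                                                           
                                                           
                                                           
                                                           
                                                           
                                                           
                                                           
                                                           
                                                           
                                                           
                                                           
                                                           
                                                           
                                                           
                                                           


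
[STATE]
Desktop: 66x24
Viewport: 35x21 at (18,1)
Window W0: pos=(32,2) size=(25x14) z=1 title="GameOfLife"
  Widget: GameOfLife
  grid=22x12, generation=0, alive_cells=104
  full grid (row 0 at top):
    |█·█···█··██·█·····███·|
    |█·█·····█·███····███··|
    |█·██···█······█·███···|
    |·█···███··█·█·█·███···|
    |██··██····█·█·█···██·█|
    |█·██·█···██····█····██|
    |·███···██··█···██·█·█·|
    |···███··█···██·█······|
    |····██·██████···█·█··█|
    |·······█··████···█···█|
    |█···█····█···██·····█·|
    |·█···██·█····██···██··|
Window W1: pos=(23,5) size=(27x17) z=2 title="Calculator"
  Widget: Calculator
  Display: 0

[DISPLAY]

                                   
              ┏━━━━━━━━━━━━━━━━━━━━
              ┃ GameOfLife         
              ┠────────────────────
     ┏━━━━━━━━━━━━━━━━━━━━━━━━━┓   
     ┃ Calculator              ┃███
     ┠─────────────────────────┨██·
     ┃                        0┃██·
     ┃┌───┬───┬───┬───┐        ┃·██
     ┃│ 7 │ 8 │ 9 │ ÷ │        ┃···
     ┃├───┼───┼───┼───┤        ┃·█·
     ┃│ 4 │ 5 │ 6 │ × │        ┃···
     ┃├───┼───┼───┼───┤        ┃·█·
     ┃│ 1 │ 2 │ 3 │ - │        ┃█··
     ┃├───┼───┼───┼───┤        ┃━━━
     ┃│ 0 │ . │ = │ + │        ┃   
     ┃├───┼───┼───┼───┤        ┃   
     ┃│ C │ MC│ MR│ M+│        ┃   
     ┃└───┴───┴───┴───┘        ┃   
     ┃                         ┃   
     ┗━━━━━━━━━━━━━━━━━━━━━━━━━┛   


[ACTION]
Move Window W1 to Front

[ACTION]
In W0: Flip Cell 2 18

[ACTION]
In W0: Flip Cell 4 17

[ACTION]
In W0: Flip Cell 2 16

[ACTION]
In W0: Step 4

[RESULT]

                                   
              ┏━━━━━━━━━━━━━━━━━━━━
              ┃ GameOfLife         
              ┠────────────────────
     ┏━━━━━━━━━━━━━━━━━━━━━━━━━┓   
     ┃ Calculator              ┃█·█
     ┠─────────────────────────┨·█·
     ┃                        0┃██·
     ┃┌───┬───┬───┬───┐        ┃██·
     ┃│ 7 │ 8 │ 9 │ ÷ │        ┃·█·
     ┃├───┼───┼───┼───┤        ┃···
     ┃│ 4 │ 5 │ 6 │ × │        ┃···
     ┃├───┼───┼───┼───┤        ┃···
     ┃│ 1 │ 2 │ 3 │ - │        ┃··█
     ┃├───┼───┼───┼───┤        ┃━━━
     ┃│ 0 │ . │ = │ + │        ┃   
     ┃├───┼───┼───┼───┤        ┃   
     ┃│ C │ MC│ MR│ M+│        ┃   
     ┃└───┴───┴───┴───┘        ┃   
     ┃                         ┃   
     ┗━━━━━━━━━━━━━━━━━━━━━━━━━┛   
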